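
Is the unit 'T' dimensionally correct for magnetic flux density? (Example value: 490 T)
Yes

magnetic flux density has SI base units: kg / (A * s^2)
T reduces to the same SI base units, so it is a valid unit for magnetic flux density.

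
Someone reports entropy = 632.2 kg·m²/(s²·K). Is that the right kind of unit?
Yes

entropy has SI base units: kg * m^2 / (s^2 * K)
kg·m²/(s²·K) reduces to the same SI base units, so it is a valid unit for entropy.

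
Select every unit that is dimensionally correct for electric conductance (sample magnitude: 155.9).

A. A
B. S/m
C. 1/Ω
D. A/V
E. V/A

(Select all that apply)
C, D

electric conductance has SI base units: A^2 * s^3 / (kg * m^2)

Checking each option against A^2 * s^3 / (kg * m^2):
  A. A: ✗ does not match
  B. S/m: ✗ does not match
  C. 1/Ω: ✓ matches
  D. A/V: ✓ matches
  E. V/A: ✗ does not match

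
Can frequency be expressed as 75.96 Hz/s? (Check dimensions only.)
No

frequency has SI base units: 1 / s
Hz/s does NOT reduce to 1 / s; a valid unit for frequency would be e.g. Hz.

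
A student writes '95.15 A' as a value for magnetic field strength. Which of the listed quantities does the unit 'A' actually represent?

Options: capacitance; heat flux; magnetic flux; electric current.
electric current

magnetic field strength should have units dimensionally equivalent to A / m (e.g. A/m).
The given unit 'A' reduces to A. Of the listed options, that is the dimensionality of electric current.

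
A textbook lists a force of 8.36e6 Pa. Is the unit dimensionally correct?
No

force has SI base units: kg * m / s^2
Pa does NOT reduce to kg * m / s^2; a valid unit for force would be e.g. N.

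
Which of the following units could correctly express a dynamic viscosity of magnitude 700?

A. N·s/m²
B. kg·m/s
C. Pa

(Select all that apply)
A

dynamic viscosity has SI base units: kg / (m * s)

Checking each option against kg / (m * s):
  A. N·s/m²: ✓ matches
  B. kg·m/s: ✗ does not match
  C. Pa: ✗ does not match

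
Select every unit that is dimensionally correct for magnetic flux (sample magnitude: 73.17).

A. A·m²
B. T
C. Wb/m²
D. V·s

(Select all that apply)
D

magnetic flux has SI base units: kg * m^2 / (A * s^2)

Checking each option against kg * m^2 / (A * s^2):
  A. A·m²: ✗ does not match
  B. T: ✗ does not match
  C. Wb/m²: ✗ does not match
  D. V·s: ✓ matches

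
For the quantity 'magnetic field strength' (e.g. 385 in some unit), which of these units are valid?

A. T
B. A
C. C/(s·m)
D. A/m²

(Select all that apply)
C

magnetic field strength has SI base units: A / m

Checking each option against A / m:
  A. T: ✗ does not match
  B. A: ✗ does not match
  C. C/(s·m): ✓ matches
  D. A/m²: ✗ does not match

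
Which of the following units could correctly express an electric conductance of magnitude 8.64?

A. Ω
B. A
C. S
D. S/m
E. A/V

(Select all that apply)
C, E

electric conductance has SI base units: A^2 * s^3 / (kg * m^2)

Checking each option against A^2 * s^3 / (kg * m^2):
  A. Ω: ✗ does not match
  B. A: ✗ does not match
  C. S: ✓ matches
  D. S/m: ✗ does not match
  E. A/V: ✓ matches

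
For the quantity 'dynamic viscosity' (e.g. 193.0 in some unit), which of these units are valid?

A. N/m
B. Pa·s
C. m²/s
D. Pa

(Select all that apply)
B

dynamic viscosity has SI base units: kg / (m * s)

Checking each option against kg / (m * s):
  A. N/m: ✗ does not match
  B. Pa·s: ✓ matches
  C. m²/s: ✗ does not match
  D. Pa: ✗ does not match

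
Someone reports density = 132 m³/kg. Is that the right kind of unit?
No

density has SI base units: kg / m^3
m³/kg does NOT reduce to kg / m^3; a valid unit for density would be e.g. kg/m³.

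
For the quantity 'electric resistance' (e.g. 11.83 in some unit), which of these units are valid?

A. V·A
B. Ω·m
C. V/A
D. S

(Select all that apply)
C

electric resistance has SI base units: kg * m^2 / (A^2 * s^3)

Checking each option against kg * m^2 / (A^2 * s^3):
  A. V·A: ✗ does not match
  B. Ω·m: ✗ does not match
  C. V/A: ✓ matches
  D. S: ✗ does not match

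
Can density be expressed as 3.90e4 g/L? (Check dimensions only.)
Yes

density has SI base units: kg / m^3
g/L reduces to the same SI base units, so it is a valid unit for density.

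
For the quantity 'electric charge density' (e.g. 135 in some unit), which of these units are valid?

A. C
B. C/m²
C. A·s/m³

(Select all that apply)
C

electric charge density has SI base units: A * s / m^3

Checking each option against A * s / m^3:
  A. C: ✗ does not match
  B. C/m²: ✗ does not match
  C. A·s/m³: ✓ matches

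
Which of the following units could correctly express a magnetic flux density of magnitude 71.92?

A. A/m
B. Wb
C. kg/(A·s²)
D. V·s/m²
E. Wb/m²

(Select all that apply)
C, D, E

magnetic flux density has SI base units: kg / (A * s^2)

Checking each option against kg / (A * s^2):
  A. A/m: ✗ does not match
  B. Wb: ✗ does not match
  C. kg/(A·s²): ✓ matches
  D. V·s/m²: ✓ matches
  E. Wb/m²: ✓ matches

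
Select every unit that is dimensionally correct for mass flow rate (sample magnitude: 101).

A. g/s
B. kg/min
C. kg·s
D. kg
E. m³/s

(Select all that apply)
A, B

mass flow rate has SI base units: kg / s

Checking each option against kg / s:
  A. g/s: ✓ matches
  B. kg/min: ✓ matches
  C. kg·s: ✗ does not match
  D. kg: ✗ does not match
  E. m³/s: ✗ does not match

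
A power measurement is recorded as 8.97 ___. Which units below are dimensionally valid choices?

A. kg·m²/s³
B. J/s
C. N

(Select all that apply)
A, B

power has SI base units: kg * m^2 / s^3

Checking each option against kg * m^2 / s^3:
  A. kg·m²/s³: ✓ matches
  B. J/s: ✓ matches
  C. N: ✗ does not match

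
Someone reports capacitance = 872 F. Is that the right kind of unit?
Yes

capacitance has SI base units: A^2 * s^4 / (kg * m^2)
F reduces to the same SI base units, so it is a valid unit for capacitance.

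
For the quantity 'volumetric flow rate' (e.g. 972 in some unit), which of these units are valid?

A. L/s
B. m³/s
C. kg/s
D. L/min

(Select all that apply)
A, B, D

volumetric flow rate has SI base units: m^3 / s

Checking each option against m^3 / s:
  A. L/s: ✓ matches
  B. m³/s: ✓ matches
  C. kg/s: ✗ does not match
  D. L/min: ✓ matches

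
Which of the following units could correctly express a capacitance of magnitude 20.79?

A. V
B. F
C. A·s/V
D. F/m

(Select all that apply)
B, C

capacitance has SI base units: A^2 * s^4 / (kg * m^2)

Checking each option against A^2 * s^4 / (kg * m^2):
  A. V: ✗ does not match
  B. F: ✓ matches
  C. A·s/V: ✓ matches
  D. F/m: ✗ does not match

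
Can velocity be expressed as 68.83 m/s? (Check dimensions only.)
Yes

velocity has SI base units: m / s
m/s reduces to the same SI base units, so it is a valid unit for velocity.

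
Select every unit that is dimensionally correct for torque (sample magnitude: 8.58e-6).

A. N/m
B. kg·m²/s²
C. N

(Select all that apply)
B

torque has SI base units: kg * m^2 / s^2

Checking each option against kg * m^2 / s^2:
  A. N/m: ✗ does not match
  B. kg·m²/s²: ✓ matches
  C. N: ✗ does not match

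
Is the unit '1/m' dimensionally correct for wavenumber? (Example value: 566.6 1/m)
Yes

wavenumber has SI base units: 1 / m
1/m reduces to the same SI base units, so it is a valid unit for wavenumber.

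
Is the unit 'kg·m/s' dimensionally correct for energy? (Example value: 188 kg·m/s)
No

energy has SI base units: kg * m^2 / s^2
kg·m/s does NOT reduce to kg * m^2 / s^2; a valid unit for energy would be e.g. J.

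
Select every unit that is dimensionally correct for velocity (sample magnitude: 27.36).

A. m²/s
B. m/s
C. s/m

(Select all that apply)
B

velocity has SI base units: m / s

Checking each option against m / s:
  A. m²/s: ✗ does not match
  B. m/s: ✓ matches
  C. s/m: ✗ does not match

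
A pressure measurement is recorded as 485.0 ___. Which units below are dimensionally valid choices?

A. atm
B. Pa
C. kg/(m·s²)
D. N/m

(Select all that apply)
A, B, C

pressure has SI base units: kg / (m * s^2)

Checking each option against kg / (m * s^2):
  A. atm: ✓ matches
  B. Pa: ✓ matches
  C. kg/(m·s²): ✓ matches
  D. N/m: ✗ does not match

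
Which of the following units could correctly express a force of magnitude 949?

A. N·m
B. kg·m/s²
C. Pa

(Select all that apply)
B

force has SI base units: kg * m / s^2

Checking each option against kg * m / s^2:
  A. N·m: ✗ does not match
  B. kg·m/s²: ✓ matches
  C. Pa: ✗ does not match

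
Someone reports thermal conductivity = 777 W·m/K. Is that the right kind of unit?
No

thermal conductivity has SI base units: kg * m / (s^3 * K)
W·m/K does NOT reduce to kg * m / (s^3 * K); a valid unit for thermal conductivity would be e.g. W/(m·K).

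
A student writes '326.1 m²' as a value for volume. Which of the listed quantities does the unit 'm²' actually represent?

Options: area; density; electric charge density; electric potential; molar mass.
area

volume should have units dimensionally equivalent to m^3 (e.g. m³).
The given unit 'm²' reduces to m^2. Of the listed options, that is the dimensionality of area.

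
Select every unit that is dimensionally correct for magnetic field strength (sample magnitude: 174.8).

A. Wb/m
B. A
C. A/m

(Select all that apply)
C

magnetic field strength has SI base units: A / m

Checking each option against A / m:
  A. Wb/m: ✗ does not match
  B. A: ✗ does not match
  C. A/m: ✓ matches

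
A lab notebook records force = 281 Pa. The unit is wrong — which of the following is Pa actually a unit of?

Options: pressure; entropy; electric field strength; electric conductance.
pressure

force should have units dimensionally equivalent to kg * m / s^2 (e.g. N).
The given unit 'Pa' reduces to kg / (m * s^2). Of the listed options, that is the dimensionality of pressure.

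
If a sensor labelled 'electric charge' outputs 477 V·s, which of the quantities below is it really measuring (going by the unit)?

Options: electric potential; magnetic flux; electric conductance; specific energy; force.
magnetic flux

electric charge should have units dimensionally equivalent to A * s (e.g. C).
The given unit 'V·s' reduces to kg * m^2 / (A * s^2). Of the listed options, that is the dimensionality of magnetic flux.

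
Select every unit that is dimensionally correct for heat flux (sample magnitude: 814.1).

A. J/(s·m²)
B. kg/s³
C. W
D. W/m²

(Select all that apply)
A, B, D

heat flux has SI base units: kg / s^3

Checking each option against kg / s^3:
  A. J/(s·m²): ✓ matches
  B. kg/s³: ✓ matches
  C. W: ✗ does not match
  D. W/m²: ✓ matches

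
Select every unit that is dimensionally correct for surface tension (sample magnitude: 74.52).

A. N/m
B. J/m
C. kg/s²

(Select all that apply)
A, C

surface tension has SI base units: kg / s^2

Checking each option against kg / s^2:
  A. N/m: ✓ matches
  B. J/m: ✗ does not match
  C. kg/s²: ✓ matches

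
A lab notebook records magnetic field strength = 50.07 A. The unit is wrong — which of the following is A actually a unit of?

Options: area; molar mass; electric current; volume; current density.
electric current

magnetic field strength should have units dimensionally equivalent to A / m (e.g. A/m).
The given unit 'A' reduces to A. Of the listed options, that is the dimensionality of electric current.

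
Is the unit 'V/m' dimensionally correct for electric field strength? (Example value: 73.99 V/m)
Yes

electric field strength has SI base units: kg * m / (A * s^3)
V/m reduces to the same SI base units, so it is a valid unit for electric field strength.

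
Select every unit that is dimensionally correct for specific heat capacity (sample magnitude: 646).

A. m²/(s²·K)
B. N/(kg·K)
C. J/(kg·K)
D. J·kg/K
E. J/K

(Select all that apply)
A, C

specific heat capacity has SI base units: m^2 / (s^2 * K)

Checking each option against m^2 / (s^2 * K):
  A. m²/(s²·K): ✓ matches
  B. N/(kg·K): ✗ does not match
  C. J/(kg·K): ✓ matches
  D. J·kg/K: ✗ does not match
  E. J/K: ✗ does not match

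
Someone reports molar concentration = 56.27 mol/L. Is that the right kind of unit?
Yes

molar concentration has SI base units: mol / m^3
mol/L reduces to the same SI base units, so it is a valid unit for molar concentration.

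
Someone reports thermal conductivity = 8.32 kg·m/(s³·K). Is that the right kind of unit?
Yes

thermal conductivity has SI base units: kg * m / (s^3 * K)
kg·m/(s³·K) reduces to the same SI base units, so it is a valid unit for thermal conductivity.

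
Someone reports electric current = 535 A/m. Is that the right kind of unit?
No

electric current has SI base units: A
A/m does NOT reduce to A; a valid unit for electric current would be e.g. A.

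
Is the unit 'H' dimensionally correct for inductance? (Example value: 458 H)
Yes

inductance has SI base units: kg * m^2 / (A^2 * s^2)
H reduces to the same SI base units, so it is a valid unit for inductance.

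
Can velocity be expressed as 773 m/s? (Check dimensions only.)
Yes

velocity has SI base units: m / s
m/s reduces to the same SI base units, so it is a valid unit for velocity.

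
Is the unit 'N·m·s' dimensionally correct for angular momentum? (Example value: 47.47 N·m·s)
Yes

angular momentum has SI base units: kg * m^2 / s
N·m·s reduces to the same SI base units, so it is a valid unit for angular momentum.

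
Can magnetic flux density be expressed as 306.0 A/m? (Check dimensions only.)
No

magnetic flux density has SI base units: kg / (A * s^2)
A/m does NOT reduce to kg / (A * s^2); a valid unit for magnetic flux density would be e.g. T.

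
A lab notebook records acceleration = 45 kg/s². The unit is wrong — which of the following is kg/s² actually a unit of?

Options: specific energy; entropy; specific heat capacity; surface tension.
surface tension

acceleration should have units dimensionally equivalent to m / s^2 (e.g. m/s²).
The given unit 'kg/s²' reduces to kg / s^2. Of the listed options, that is the dimensionality of surface tension.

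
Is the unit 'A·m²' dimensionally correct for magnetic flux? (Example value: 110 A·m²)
No

magnetic flux has SI base units: kg * m^2 / (A * s^2)
A·m² does NOT reduce to kg * m^2 / (A * s^2); a valid unit for magnetic flux would be e.g. Wb.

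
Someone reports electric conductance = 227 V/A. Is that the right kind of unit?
No

electric conductance has SI base units: A^2 * s^3 / (kg * m^2)
V/A does NOT reduce to A^2 * s^3 / (kg * m^2); a valid unit for electric conductance would be e.g. S.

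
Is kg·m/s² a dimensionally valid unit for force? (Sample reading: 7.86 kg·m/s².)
Yes

force has SI base units: kg * m / s^2
kg·m/s² reduces to the same SI base units, so it is a valid unit for force.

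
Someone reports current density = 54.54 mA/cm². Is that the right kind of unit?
Yes

current density has SI base units: A / m^2
mA/cm² reduces to the same SI base units, so it is a valid unit for current density.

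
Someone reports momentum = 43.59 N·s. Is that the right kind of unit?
Yes

momentum has SI base units: kg * m / s
N·s reduces to the same SI base units, so it is a valid unit for momentum.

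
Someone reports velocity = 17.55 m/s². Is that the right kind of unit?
No

velocity has SI base units: m / s
m/s² does NOT reduce to m / s; a valid unit for velocity would be e.g. m/s.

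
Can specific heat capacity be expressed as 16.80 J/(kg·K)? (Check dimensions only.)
Yes

specific heat capacity has SI base units: m^2 / (s^2 * K)
J/(kg·K) reduces to the same SI base units, so it is a valid unit for specific heat capacity.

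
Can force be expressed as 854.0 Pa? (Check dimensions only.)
No

force has SI base units: kg * m / s^2
Pa does NOT reduce to kg * m / s^2; a valid unit for force would be e.g. N.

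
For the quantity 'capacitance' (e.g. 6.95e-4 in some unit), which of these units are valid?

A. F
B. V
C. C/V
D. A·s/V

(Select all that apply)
A, C, D

capacitance has SI base units: A^2 * s^4 / (kg * m^2)

Checking each option against A^2 * s^4 / (kg * m^2):
  A. F: ✓ matches
  B. V: ✗ does not match
  C. C/V: ✓ matches
  D. A·s/V: ✓ matches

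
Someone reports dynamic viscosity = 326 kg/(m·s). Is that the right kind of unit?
Yes

dynamic viscosity has SI base units: kg / (m * s)
kg/(m·s) reduces to the same SI base units, so it is a valid unit for dynamic viscosity.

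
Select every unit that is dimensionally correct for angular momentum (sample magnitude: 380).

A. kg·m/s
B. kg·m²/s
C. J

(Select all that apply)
B

angular momentum has SI base units: kg * m^2 / s

Checking each option against kg * m^2 / s:
  A. kg·m/s: ✗ does not match
  B. kg·m²/s: ✓ matches
  C. J: ✗ does not match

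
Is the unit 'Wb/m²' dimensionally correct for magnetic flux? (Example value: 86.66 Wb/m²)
No

magnetic flux has SI base units: kg * m^2 / (A * s^2)
Wb/m² does NOT reduce to kg * m^2 / (A * s^2); a valid unit for magnetic flux would be e.g. Wb.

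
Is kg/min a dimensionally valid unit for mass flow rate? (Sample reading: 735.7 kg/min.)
Yes

mass flow rate has SI base units: kg / s
kg/min reduces to the same SI base units, so it is a valid unit for mass flow rate.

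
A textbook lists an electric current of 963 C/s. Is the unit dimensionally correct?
Yes

electric current has SI base units: A
C/s reduces to the same SI base units, so it is a valid unit for electric current.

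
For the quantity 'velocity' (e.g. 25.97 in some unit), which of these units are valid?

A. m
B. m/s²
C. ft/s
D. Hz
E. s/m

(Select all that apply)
C

velocity has SI base units: m / s

Checking each option against m / s:
  A. m: ✗ does not match
  B. m/s²: ✗ does not match
  C. ft/s: ✓ matches
  D. Hz: ✗ does not match
  E. s/m: ✗ does not match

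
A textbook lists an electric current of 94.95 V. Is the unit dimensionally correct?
No

electric current has SI base units: A
V does NOT reduce to A; a valid unit for electric current would be e.g. A.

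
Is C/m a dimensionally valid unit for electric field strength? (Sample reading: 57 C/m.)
No

electric field strength has SI base units: kg * m / (A * s^3)
C/m does NOT reduce to kg * m / (A * s^3); a valid unit for electric field strength would be e.g. V/m.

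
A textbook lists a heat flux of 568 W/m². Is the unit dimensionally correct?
Yes

heat flux has SI base units: kg / s^3
W/m² reduces to the same SI base units, so it is a valid unit for heat flux.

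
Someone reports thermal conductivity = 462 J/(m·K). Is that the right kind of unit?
No

thermal conductivity has SI base units: kg * m / (s^3 * K)
J/(m·K) does NOT reduce to kg * m / (s^3 * K); a valid unit for thermal conductivity would be e.g. W/(m·K).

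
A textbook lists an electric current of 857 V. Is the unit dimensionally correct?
No

electric current has SI base units: A
V does NOT reduce to A; a valid unit for electric current would be e.g. A.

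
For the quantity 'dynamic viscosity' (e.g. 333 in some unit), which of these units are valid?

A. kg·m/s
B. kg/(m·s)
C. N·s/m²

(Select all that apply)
B, C

dynamic viscosity has SI base units: kg / (m * s)

Checking each option against kg / (m * s):
  A. kg·m/s: ✗ does not match
  B. kg/(m·s): ✓ matches
  C. N·s/m²: ✓ matches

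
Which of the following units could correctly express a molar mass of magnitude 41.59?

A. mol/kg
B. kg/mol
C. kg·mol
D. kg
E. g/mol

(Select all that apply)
B, E

molar mass has SI base units: kg / mol

Checking each option against kg / mol:
  A. mol/kg: ✗ does not match
  B. kg/mol: ✓ matches
  C. kg·mol: ✗ does not match
  D. kg: ✗ does not match
  E. g/mol: ✓ matches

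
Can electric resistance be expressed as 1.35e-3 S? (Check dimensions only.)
No

electric resistance has SI base units: kg * m^2 / (A^2 * s^3)
S does NOT reduce to kg * m^2 / (A^2 * s^3); a valid unit for electric resistance would be e.g. Ω.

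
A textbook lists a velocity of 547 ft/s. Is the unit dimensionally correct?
Yes

velocity has SI base units: m / s
ft/s reduces to the same SI base units, so it is a valid unit for velocity.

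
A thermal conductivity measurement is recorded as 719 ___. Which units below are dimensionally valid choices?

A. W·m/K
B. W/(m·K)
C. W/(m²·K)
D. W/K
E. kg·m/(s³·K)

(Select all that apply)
B, E

thermal conductivity has SI base units: kg * m / (s^3 * K)

Checking each option against kg * m / (s^3 * K):
  A. W·m/K: ✗ does not match
  B. W/(m·K): ✓ matches
  C. W/(m²·K): ✗ does not match
  D. W/K: ✗ does not match
  E. kg·m/(s³·K): ✓ matches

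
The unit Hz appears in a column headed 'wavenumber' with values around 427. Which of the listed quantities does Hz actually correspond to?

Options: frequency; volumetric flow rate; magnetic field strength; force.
frequency

wavenumber should have units dimensionally equivalent to 1 / m (e.g. 1/m).
The given unit 'Hz' reduces to 1 / s. Of the listed options, that is the dimensionality of frequency.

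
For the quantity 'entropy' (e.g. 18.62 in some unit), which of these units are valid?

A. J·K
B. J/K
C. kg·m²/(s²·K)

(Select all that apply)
B, C

entropy has SI base units: kg * m^2 / (s^2 * K)

Checking each option against kg * m^2 / (s^2 * K):
  A. J·K: ✗ does not match
  B. J/K: ✓ matches
  C. kg·m²/(s²·K): ✓ matches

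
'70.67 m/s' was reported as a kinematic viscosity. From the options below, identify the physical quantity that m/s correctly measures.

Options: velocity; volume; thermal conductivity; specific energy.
velocity

kinematic viscosity should have units dimensionally equivalent to m^2 / s (e.g. m²/s).
The given unit 'm/s' reduces to m / s. Of the listed options, that is the dimensionality of velocity.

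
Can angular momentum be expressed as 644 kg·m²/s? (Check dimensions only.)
Yes

angular momentum has SI base units: kg * m^2 / s
kg·m²/s reduces to the same SI base units, so it is a valid unit for angular momentum.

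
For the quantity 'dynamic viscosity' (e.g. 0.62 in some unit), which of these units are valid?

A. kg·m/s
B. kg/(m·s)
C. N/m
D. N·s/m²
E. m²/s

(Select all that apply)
B, D

dynamic viscosity has SI base units: kg / (m * s)

Checking each option against kg / (m * s):
  A. kg·m/s: ✗ does not match
  B. kg/(m·s): ✓ matches
  C. N/m: ✗ does not match
  D. N·s/m²: ✓ matches
  E. m²/s: ✗ does not match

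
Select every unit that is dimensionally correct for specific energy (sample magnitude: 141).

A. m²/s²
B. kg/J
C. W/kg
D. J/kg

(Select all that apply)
A, D

specific energy has SI base units: m^2 / s^2

Checking each option against m^2 / s^2:
  A. m²/s²: ✓ matches
  B. kg/J: ✗ does not match
  C. W/kg: ✗ does not match
  D. J/kg: ✓ matches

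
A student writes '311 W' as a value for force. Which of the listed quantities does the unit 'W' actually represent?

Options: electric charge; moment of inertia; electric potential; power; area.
power

force should have units dimensionally equivalent to kg * m / s^2 (e.g. N).
The given unit 'W' reduces to kg * m^2 / s^3. Of the listed options, that is the dimensionality of power.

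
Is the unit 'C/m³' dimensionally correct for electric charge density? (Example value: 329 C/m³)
Yes

electric charge density has SI base units: A * s / m^3
C/m³ reduces to the same SI base units, so it is a valid unit for electric charge density.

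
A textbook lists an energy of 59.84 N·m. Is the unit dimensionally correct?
Yes

energy has SI base units: kg * m^2 / s^2
N·m reduces to the same SI base units, so it is a valid unit for energy.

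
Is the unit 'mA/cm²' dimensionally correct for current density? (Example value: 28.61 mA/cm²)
Yes

current density has SI base units: A / m^2
mA/cm² reduces to the same SI base units, so it is a valid unit for current density.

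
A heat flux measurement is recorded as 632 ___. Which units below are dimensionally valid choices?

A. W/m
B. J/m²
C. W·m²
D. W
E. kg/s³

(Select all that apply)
E

heat flux has SI base units: kg / s^3

Checking each option against kg / s^3:
  A. W/m: ✗ does not match
  B. J/m²: ✗ does not match
  C. W·m²: ✗ does not match
  D. W: ✗ does not match
  E. kg/s³: ✓ matches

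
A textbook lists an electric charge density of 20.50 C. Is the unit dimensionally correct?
No

electric charge density has SI base units: A * s / m^3
C does NOT reduce to A * s / m^3; a valid unit for electric charge density would be e.g. C/m³.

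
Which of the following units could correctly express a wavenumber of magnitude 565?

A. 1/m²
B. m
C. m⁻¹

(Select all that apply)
C

wavenumber has SI base units: 1 / m

Checking each option against 1 / m:
  A. 1/m²: ✗ does not match
  B. m: ✗ does not match
  C. m⁻¹: ✓ matches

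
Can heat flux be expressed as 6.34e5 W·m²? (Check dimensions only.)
No

heat flux has SI base units: kg / s^3
W·m² does NOT reduce to kg / s^3; a valid unit for heat flux would be e.g. W/m².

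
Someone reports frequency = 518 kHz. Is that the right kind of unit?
Yes

frequency has SI base units: 1 / s
kHz reduces to the same SI base units, so it is a valid unit for frequency.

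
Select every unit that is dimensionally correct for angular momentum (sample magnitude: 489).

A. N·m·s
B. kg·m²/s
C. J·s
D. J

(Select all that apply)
A, B, C

angular momentum has SI base units: kg * m^2 / s

Checking each option against kg * m^2 / s:
  A. N·m·s: ✓ matches
  B. kg·m²/s: ✓ matches
  C. J·s: ✓ matches
  D. J: ✗ does not match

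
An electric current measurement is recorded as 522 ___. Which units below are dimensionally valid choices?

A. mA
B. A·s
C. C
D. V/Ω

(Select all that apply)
A, D

electric current has SI base units: A

Checking each option against A:
  A. mA: ✓ matches
  B. A·s: ✗ does not match
  C. C: ✗ does not match
  D. V/Ω: ✓ matches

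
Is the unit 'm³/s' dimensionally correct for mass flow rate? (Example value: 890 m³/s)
No

mass flow rate has SI base units: kg / s
m³/s does NOT reduce to kg / s; a valid unit for mass flow rate would be e.g. kg/s.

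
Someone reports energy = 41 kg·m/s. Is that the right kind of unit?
No

energy has SI base units: kg * m^2 / s^2
kg·m/s does NOT reduce to kg * m^2 / s^2; a valid unit for energy would be e.g. J.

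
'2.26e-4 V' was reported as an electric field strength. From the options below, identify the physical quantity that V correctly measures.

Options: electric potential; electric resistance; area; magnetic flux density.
electric potential

electric field strength should have units dimensionally equivalent to kg * m / (A * s^3) (e.g. V/m).
The given unit 'V' reduces to kg * m^2 / (A * s^3). Of the listed options, that is the dimensionality of electric potential.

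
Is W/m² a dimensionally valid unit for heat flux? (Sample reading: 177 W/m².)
Yes

heat flux has SI base units: kg / s^3
W/m² reduces to the same SI base units, so it is a valid unit for heat flux.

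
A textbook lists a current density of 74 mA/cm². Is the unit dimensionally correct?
Yes

current density has SI base units: A / m^2
mA/cm² reduces to the same SI base units, so it is a valid unit for current density.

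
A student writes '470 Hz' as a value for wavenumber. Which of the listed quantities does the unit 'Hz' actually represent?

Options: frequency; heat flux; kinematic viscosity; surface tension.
frequency

wavenumber should have units dimensionally equivalent to 1 / m (e.g. 1/m).
The given unit 'Hz' reduces to 1 / s. Of the listed options, that is the dimensionality of frequency.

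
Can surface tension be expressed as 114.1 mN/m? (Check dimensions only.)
Yes

surface tension has SI base units: kg / s^2
mN/m reduces to the same SI base units, so it is a valid unit for surface tension.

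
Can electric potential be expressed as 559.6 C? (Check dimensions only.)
No

electric potential has SI base units: kg * m^2 / (A * s^3)
C does NOT reduce to kg * m^2 / (A * s^3); a valid unit for electric potential would be e.g. V.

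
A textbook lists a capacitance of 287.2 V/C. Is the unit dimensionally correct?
No

capacitance has SI base units: A^2 * s^4 / (kg * m^2)
V/C does NOT reduce to A^2 * s^4 / (kg * m^2); a valid unit for capacitance would be e.g. F.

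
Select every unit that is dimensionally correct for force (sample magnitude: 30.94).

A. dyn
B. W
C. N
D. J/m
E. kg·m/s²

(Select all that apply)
A, C, D, E

force has SI base units: kg * m / s^2

Checking each option against kg * m / s^2:
  A. dyn: ✓ matches
  B. W: ✗ does not match
  C. N: ✓ matches
  D. J/m: ✓ matches
  E. kg·m/s²: ✓ matches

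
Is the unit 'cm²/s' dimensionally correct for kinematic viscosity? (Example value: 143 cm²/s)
Yes

kinematic viscosity has SI base units: m^2 / s
cm²/s reduces to the same SI base units, so it is a valid unit for kinematic viscosity.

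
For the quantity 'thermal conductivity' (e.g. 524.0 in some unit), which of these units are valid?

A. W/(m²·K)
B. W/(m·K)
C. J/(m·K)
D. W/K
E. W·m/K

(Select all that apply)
B

thermal conductivity has SI base units: kg * m / (s^3 * K)

Checking each option against kg * m / (s^3 * K):
  A. W/(m²·K): ✗ does not match
  B. W/(m·K): ✓ matches
  C. J/(m·K): ✗ does not match
  D. W/K: ✗ does not match
  E. W·m/K: ✗ does not match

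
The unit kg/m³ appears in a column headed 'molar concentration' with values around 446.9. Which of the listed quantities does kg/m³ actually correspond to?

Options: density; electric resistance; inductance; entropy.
density

molar concentration should have units dimensionally equivalent to mol / m^3 (e.g. mol/m³).
The given unit 'kg/m³' reduces to kg / m^3. Of the listed options, that is the dimensionality of density.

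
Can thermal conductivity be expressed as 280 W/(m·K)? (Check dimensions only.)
Yes

thermal conductivity has SI base units: kg * m / (s^3 * K)
W/(m·K) reduces to the same SI base units, so it is a valid unit for thermal conductivity.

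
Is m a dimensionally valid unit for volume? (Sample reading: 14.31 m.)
No

volume has SI base units: m^3
m does NOT reduce to m^3; a valid unit for volume would be e.g. m³.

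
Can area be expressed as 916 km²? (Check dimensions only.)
Yes

area has SI base units: m^2
km² reduces to the same SI base units, so it is a valid unit for area.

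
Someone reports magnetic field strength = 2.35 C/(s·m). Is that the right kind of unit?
Yes

magnetic field strength has SI base units: A / m
C/(s·m) reduces to the same SI base units, so it is a valid unit for magnetic field strength.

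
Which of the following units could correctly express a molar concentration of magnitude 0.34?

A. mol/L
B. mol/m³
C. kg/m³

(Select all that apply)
A, B

molar concentration has SI base units: mol / m^3

Checking each option against mol / m^3:
  A. mol/L: ✓ matches
  B. mol/m³: ✓ matches
  C. kg/m³: ✗ does not match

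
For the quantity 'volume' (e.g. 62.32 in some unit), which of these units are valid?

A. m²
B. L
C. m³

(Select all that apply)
B, C

volume has SI base units: m^3

Checking each option against m^3:
  A. m²: ✗ does not match
  B. L: ✓ matches
  C. m³: ✓ matches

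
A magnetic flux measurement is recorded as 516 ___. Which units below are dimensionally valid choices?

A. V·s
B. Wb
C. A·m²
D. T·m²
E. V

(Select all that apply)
A, B, D

magnetic flux has SI base units: kg * m^2 / (A * s^2)

Checking each option against kg * m^2 / (A * s^2):
  A. V·s: ✓ matches
  B. Wb: ✓ matches
  C. A·m²: ✗ does not match
  D. T·m²: ✓ matches
  E. V: ✗ does not match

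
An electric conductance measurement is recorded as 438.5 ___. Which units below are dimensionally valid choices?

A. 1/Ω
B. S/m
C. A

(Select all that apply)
A

electric conductance has SI base units: A^2 * s^3 / (kg * m^2)

Checking each option against A^2 * s^3 / (kg * m^2):
  A. 1/Ω: ✓ matches
  B. S/m: ✗ does not match
  C. A: ✗ does not match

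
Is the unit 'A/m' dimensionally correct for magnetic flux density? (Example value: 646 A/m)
No

magnetic flux density has SI base units: kg / (A * s^2)
A/m does NOT reduce to kg / (A * s^2); a valid unit for magnetic flux density would be e.g. T.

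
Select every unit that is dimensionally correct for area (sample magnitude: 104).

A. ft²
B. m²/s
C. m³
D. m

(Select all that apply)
A

area has SI base units: m^2

Checking each option against m^2:
  A. ft²: ✓ matches
  B. m²/s: ✗ does not match
  C. m³: ✗ does not match
  D. m: ✗ does not match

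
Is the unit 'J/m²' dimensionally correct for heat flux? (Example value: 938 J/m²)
No

heat flux has SI base units: kg / s^3
J/m² does NOT reduce to kg / s^3; a valid unit for heat flux would be e.g. W/m².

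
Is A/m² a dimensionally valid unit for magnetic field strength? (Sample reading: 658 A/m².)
No

magnetic field strength has SI base units: A / m
A/m² does NOT reduce to A / m; a valid unit for magnetic field strength would be e.g. A/m.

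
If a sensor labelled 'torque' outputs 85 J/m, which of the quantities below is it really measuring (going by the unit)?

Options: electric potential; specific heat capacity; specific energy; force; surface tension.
force

torque should have units dimensionally equivalent to kg * m^2 / s^2 (e.g. N·m).
The given unit 'J/m' reduces to kg * m / s^2. Of the listed options, that is the dimensionality of force.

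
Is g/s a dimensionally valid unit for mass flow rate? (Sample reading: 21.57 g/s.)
Yes

mass flow rate has SI base units: kg / s
g/s reduces to the same SI base units, so it is a valid unit for mass flow rate.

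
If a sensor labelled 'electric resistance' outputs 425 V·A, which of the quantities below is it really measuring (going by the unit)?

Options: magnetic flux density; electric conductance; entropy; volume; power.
power

electric resistance should have units dimensionally equivalent to kg * m^2 / (A^2 * s^3) (e.g. Ω).
The given unit 'V·A' reduces to kg * m^2 / s^3. Of the listed options, that is the dimensionality of power.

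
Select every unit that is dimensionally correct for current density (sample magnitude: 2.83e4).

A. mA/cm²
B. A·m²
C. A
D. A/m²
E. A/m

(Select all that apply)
A, D

current density has SI base units: A / m^2

Checking each option against A / m^2:
  A. mA/cm²: ✓ matches
  B. A·m²: ✗ does not match
  C. A: ✗ does not match
  D. A/m²: ✓ matches
  E. A/m: ✗ does not match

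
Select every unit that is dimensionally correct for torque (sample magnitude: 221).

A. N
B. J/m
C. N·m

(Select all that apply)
C

torque has SI base units: kg * m^2 / s^2

Checking each option against kg * m^2 / s^2:
  A. N: ✗ does not match
  B. J/m: ✗ does not match
  C. N·m: ✓ matches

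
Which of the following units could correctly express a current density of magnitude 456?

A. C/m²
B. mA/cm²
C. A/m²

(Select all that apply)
B, C

current density has SI base units: A / m^2

Checking each option against A / m^2:
  A. C/m²: ✗ does not match
  B. mA/cm²: ✓ matches
  C. A/m²: ✓ matches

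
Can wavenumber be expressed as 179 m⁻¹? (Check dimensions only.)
Yes

wavenumber has SI base units: 1 / m
m⁻¹ reduces to the same SI base units, so it is a valid unit for wavenumber.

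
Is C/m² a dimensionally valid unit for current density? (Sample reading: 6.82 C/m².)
No

current density has SI base units: A / m^2
C/m² does NOT reduce to A / m^2; a valid unit for current density would be e.g. A/m².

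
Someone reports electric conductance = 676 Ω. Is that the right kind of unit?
No

electric conductance has SI base units: A^2 * s^3 / (kg * m^2)
Ω does NOT reduce to A^2 * s^3 / (kg * m^2); a valid unit for electric conductance would be e.g. S.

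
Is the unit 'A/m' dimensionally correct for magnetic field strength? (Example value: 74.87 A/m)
Yes

magnetic field strength has SI base units: A / m
A/m reduces to the same SI base units, so it is a valid unit for magnetic field strength.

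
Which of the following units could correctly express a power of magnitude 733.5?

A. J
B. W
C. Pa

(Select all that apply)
B

power has SI base units: kg * m^2 / s^3

Checking each option against kg * m^2 / s^3:
  A. J: ✗ does not match
  B. W: ✓ matches
  C. Pa: ✗ does not match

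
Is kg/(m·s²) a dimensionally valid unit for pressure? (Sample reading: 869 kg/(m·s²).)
Yes

pressure has SI base units: kg / (m * s^2)
kg/(m·s²) reduces to the same SI base units, so it is a valid unit for pressure.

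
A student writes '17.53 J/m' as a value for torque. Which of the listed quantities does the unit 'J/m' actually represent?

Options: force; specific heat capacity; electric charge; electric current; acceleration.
force

torque should have units dimensionally equivalent to kg * m^2 / s^2 (e.g. N·m).
The given unit 'J/m' reduces to kg * m / s^2. Of the listed options, that is the dimensionality of force.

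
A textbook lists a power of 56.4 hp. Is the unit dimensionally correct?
Yes

power has SI base units: kg * m^2 / s^3
hp reduces to the same SI base units, so it is a valid unit for power.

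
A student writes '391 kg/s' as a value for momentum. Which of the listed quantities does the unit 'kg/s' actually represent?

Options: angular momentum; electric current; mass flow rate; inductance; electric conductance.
mass flow rate

momentum should have units dimensionally equivalent to kg * m / s (e.g. kg·m/s).
The given unit 'kg/s' reduces to kg / s. Of the listed options, that is the dimensionality of mass flow rate.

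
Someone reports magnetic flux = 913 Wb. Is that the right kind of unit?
Yes

magnetic flux has SI base units: kg * m^2 / (A * s^2)
Wb reduces to the same SI base units, so it is a valid unit for magnetic flux.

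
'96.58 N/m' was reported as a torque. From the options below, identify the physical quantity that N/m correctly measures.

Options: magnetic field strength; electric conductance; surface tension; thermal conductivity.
surface tension

torque should have units dimensionally equivalent to kg * m^2 / s^2 (e.g. N·m).
The given unit 'N/m' reduces to kg / s^2. Of the listed options, that is the dimensionality of surface tension.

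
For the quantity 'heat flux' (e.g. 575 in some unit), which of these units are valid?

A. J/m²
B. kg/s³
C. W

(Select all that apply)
B

heat flux has SI base units: kg / s^3

Checking each option against kg / s^3:
  A. J/m²: ✗ does not match
  B. kg/s³: ✓ matches
  C. W: ✗ does not match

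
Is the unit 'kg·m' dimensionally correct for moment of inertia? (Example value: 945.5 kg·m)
No

moment of inertia has SI base units: kg * m^2
kg·m does NOT reduce to kg * m^2; a valid unit for moment of inertia would be e.g. kg·m².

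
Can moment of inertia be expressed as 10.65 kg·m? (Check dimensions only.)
No

moment of inertia has SI base units: kg * m^2
kg·m does NOT reduce to kg * m^2; a valid unit for moment of inertia would be e.g. kg·m².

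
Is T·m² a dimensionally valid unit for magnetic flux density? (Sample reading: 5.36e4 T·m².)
No

magnetic flux density has SI base units: kg / (A * s^2)
T·m² does NOT reduce to kg / (A * s^2); a valid unit for magnetic flux density would be e.g. T.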